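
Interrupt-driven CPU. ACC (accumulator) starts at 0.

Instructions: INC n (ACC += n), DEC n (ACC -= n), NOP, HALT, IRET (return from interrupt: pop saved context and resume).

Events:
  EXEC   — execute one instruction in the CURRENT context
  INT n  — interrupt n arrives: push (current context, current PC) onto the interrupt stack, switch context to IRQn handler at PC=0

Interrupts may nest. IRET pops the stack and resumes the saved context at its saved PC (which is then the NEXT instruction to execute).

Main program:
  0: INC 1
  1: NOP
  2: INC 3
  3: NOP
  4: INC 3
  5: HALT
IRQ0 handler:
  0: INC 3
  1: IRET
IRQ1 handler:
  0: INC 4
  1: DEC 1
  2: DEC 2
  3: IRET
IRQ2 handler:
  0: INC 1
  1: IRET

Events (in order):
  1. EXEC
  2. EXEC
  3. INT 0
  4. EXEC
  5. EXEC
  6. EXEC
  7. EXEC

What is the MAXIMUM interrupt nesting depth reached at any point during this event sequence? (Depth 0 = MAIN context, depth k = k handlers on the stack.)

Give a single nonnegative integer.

Answer: 1

Derivation:
Event 1 (EXEC): [MAIN] PC=0: INC 1 -> ACC=1 [depth=0]
Event 2 (EXEC): [MAIN] PC=1: NOP [depth=0]
Event 3 (INT 0): INT 0 arrives: push (MAIN, PC=2), enter IRQ0 at PC=0 (depth now 1) [depth=1]
Event 4 (EXEC): [IRQ0] PC=0: INC 3 -> ACC=4 [depth=1]
Event 5 (EXEC): [IRQ0] PC=1: IRET -> resume MAIN at PC=2 (depth now 0) [depth=0]
Event 6 (EXEC): [MAIN] PC=2: INC 3 -> ACC=7 [depth=0]
Event 7 (EXEC): [MAIN] PC=3: NOP [depth=0]
Max depth observed: 1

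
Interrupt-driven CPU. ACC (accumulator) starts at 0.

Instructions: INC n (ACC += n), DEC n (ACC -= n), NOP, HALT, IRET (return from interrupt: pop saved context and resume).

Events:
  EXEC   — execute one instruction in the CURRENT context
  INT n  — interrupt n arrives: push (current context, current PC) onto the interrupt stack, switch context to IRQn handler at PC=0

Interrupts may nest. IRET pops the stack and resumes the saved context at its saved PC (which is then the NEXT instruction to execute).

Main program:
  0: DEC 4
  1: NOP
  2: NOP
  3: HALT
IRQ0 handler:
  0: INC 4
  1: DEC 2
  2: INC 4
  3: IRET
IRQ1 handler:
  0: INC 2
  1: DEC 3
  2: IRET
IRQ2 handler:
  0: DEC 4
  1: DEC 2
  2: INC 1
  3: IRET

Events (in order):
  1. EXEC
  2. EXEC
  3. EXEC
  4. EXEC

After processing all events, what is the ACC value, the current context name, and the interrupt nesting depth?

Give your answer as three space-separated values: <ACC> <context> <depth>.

Event 1 (EXEC): [MAIN] PC=0: DEC 4 -> ACC=-4
Event 2 (EXEC): [MAIN] PC=1: NOP
Event 3 (EXEC): [MAIN] PC=2: NOP
Event 4 (EXEC): [MAIN] PC=3: HALT

Answer: -4 MAIN 0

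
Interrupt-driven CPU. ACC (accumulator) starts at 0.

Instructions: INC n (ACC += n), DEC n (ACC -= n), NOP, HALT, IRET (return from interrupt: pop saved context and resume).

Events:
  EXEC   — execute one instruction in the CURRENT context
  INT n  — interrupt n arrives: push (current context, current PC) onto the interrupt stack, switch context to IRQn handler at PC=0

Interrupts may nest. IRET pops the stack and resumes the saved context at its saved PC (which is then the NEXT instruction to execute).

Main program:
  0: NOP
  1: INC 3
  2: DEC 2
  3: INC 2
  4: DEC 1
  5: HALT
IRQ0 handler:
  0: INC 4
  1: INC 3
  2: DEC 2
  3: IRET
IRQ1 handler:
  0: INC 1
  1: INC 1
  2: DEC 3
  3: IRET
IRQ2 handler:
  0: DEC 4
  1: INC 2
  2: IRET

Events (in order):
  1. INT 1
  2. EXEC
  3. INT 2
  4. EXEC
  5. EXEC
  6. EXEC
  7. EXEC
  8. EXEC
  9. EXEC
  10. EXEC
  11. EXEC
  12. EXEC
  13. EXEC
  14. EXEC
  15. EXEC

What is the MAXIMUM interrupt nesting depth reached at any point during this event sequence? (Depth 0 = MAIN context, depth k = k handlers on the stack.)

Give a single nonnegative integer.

Answer: 2

Derivation:
Event 1 (INT 1): INT 1 arrives: push (MAIN, PC=0), enter IRQ1 at PC=0 (depth now 1) [depth=1]
Event 2 (EXEC): [IRQ1] PC=0: INC 1 -> ACC=1 [depth=1]
Event 3 (INT 2): INT 2 arrives: push (IRQ1, PC=1), enter IRQ2 at PC=0 (depth now 2) [depth=2]
Event 4 (EXEC): [IRQ2] PC=0: DEC 4 -> ACC=-3 [depth=2]
Event 5 (EXEC): [IRQ2] PC=1: INC 2 -> ACC=-1 [depth=2]
Event 6 (EXEC): [IRQ2] PC=2: IRET -> resume IRQ1 at PC=1 (depth now 1) [depth=1]
Event 7 (EXEC): [IRQ1] PC=1: INC 1 -> ACC=0 [depth=1]
Event 8 (EXEC): [IRQ1] PC=2: DEC 3 -> ACC=-3 [depth=1]
Event 9 (EXEC): [IRQ1] PC=3: IRET -> resume MAIN at PC=0 (depth now 0) [depth=0]
Event 10 (EXEC): [MAIN] PC=0: NOP [depth=0]
Event 11 (EXEC): [MAIN] PC=1: INC 3 -> ACC=0 [depth=0]
Event 12 (EXEC): [MAIN] PC=2: DEC 2 -> ACC=-2 [depth=0]
Event 13 (EXEC): [MAIN] PC=3: INC 2 -> ACC=0 [depth=0]
Event 14 (EXEC): [MAIN] PC=4: DEC 1 -> ACC=-1 [depth=0]
Event 15 (EXEC): [MAIN] PC=5: HALT [depth=0]
Max depth observed: 2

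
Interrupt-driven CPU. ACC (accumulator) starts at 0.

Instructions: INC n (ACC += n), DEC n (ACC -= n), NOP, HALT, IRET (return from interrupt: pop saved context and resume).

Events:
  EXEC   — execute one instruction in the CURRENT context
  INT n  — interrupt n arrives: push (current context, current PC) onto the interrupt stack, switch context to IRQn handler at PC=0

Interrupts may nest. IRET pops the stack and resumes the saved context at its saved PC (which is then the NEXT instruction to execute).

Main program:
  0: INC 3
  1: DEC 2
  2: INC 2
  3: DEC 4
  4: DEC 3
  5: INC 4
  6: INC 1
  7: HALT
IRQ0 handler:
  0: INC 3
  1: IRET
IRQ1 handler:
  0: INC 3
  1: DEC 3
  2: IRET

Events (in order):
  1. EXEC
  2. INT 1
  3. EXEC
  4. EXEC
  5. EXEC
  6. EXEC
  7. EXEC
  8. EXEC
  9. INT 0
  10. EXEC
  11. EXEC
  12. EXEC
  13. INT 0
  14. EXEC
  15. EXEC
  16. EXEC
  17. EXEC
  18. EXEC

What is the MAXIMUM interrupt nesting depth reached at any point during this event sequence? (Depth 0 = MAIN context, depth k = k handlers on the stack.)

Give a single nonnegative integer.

Event 1 (EXEC): [MAIN] PC=0: INC 3 -> ACC=3 [depth=0]
Event 2 (INT 1): INT 1 arrives: push (MAIN, PC=1), enter IRQ1 at PC=0 (depth now 1) [depth=1]
Event 3 (EXEC): [IRQ1] PC=0: INC 3 -> ACC=6 [depth=1]
Event 4 (EXEC): [IRQ1] PC=1: DEC 3 -> ACC=3 [depth=1]
Event 5 (EXEC): [IRQ1] PC=2: IRET -> resume MAIN at PC=1 (depth now 0) [depth=0]
Event 6 (EXEC): [MAIN] PC=1: DEC 2 -> ACC=1 [depth=0]
Event 7 (EXEC): [MAIN] PC=2: INC 2 -> ACC=3 [depth=0]
Event 8 (EXEC): [MAIN] PC=3: DEC 4 -> ACC=-1 [depth=0]
Event 9 (INT 0): INT 0 arrives: push (MAIN, PC=4), enter IRQ0 at PC=0 (depth now 1) [depth=1]
Event 10 (EXEC): [IRQ0] PC=0: INC 3 -> ACC=2 [depth=1]
Event 11 (EXEC): [IRQ0] PC=1: IRET -> resume MAIN at PC=4 (depth now 0) [depth=0]
Event 12 (EXEC): [MAIN] PC=4: DEC 3 -> ACC=-1 [depth=0]
Event 13 (INT 0): INT 0 arrives: push (MAIN, PC=5), enter IRQ0 at PC=0 (depth now 1) [depth=1]
Event 14 (EXEC): [IRQ0] PC=0: INC 3 -> ACC=2 [depth=1]
Event 15 (EXEC): [IRQ0] PC=1: IRET -> resume MAIN at PC=5 (depth now 0) [depth=0]
Event 16 (EXEC): [MAIN] PC=5: INC 4 -> ACC=6 [depth=0]
Event 17 (EXEC): [MAIN] PC=6: INC 1 -> ACC=7 [depth=0]
Event 18 (EXEC): [MAIN] PC=7: HALT [depth=0]
Max depth observed: 1

Answer: 1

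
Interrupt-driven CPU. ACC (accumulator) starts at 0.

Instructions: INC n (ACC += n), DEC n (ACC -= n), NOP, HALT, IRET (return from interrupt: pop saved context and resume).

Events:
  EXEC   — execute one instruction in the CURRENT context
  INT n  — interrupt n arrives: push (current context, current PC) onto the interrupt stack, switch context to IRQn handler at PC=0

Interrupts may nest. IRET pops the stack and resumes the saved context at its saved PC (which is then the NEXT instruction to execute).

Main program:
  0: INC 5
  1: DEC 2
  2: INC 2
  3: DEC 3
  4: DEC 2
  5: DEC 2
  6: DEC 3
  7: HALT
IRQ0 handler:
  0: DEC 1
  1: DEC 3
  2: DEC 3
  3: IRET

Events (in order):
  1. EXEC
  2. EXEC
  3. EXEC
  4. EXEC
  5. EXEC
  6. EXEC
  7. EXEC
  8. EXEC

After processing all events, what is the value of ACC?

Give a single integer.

Event 1 (EXEC): [MAIN] PC=0: INC 5 -> ACC=5
Event 2 (EXEC): [MAIN] PC=1: DEC 2 -> ACC=3
Event 3 (EXEC): [MAIN] PC=2: INC 2 -> ACC=5
Event 4 (EXEC): [MAIN] PC=3: DEC 3 -> ACC=2
Event 5 (EXEC): [MAIN] PC=4: DEC 2 -> ACC=0
Event 6 (EXEC): [MAIN] PC=5: DEC 2 -> ACC=-2
Event 7 (EXEC): [MAIN] PC=6: DEC 3 -> ACC=-5
Event 8 (EXEC): [MAIN] PC=7: HALT

Answer: -5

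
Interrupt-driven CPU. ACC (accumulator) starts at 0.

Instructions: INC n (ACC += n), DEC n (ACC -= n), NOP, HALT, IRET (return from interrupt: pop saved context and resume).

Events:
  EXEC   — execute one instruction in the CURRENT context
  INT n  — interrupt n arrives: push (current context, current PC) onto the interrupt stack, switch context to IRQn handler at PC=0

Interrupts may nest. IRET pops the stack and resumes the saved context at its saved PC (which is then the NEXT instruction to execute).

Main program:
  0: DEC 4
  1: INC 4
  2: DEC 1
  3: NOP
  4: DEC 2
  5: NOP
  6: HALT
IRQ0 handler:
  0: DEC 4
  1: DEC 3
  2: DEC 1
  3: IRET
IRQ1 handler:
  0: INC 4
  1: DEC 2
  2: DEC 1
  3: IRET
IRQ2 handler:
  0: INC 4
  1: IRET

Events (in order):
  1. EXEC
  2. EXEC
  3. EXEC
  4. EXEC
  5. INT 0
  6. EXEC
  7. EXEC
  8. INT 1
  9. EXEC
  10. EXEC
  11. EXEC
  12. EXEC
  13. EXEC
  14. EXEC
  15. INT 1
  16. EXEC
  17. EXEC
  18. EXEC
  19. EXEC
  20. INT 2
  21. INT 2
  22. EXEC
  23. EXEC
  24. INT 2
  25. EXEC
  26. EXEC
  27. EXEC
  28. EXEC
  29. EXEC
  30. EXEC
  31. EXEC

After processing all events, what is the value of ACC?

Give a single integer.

Event 1 (EXEC): [MAIN] PC=0: DEC 4 -> ACC=-4
Event 2 (EXEC): [MAIN] PC=1: INC 4 -> ACC=0
Event 3 (EXEC): [MAIN] PC=2: DEC 1 -> ACC=-1
Event 4 (EXEC): [MAIN] PC=3: NOP
Event 5 (INT 0): INT 0 arrives: push (MAIN, PC=4), enter IRQ0 at PC=0 (depth now 1)
Event 6 (EXEC): [IRQ0] PC=0: DEC 4 -> ACC=-5
Event 7 (EXEC): [IRQ0] PC=1: DEC 3 -> ACC=-8
Event 8 (INT 1): INT 1 arrives: push (IRQ0, PC=2), enter IRQ1 at PC=0 (depth now 2)
Event 9 (EXEC): [IRQ1] PC=0: INC 4 -> ACC=-4
Event 10 (EXEC): [IRQ1] PC=1: DEC 2 -> ACC=-6
Event 11 (EXEC): [IRQ1] PC=2: DEC 1 -> ACC=-7
Event 12 (EXEC): [IRQ1] PC=3: IRET -> resume IRQ0 at PC=2 (depth now 1)
Event 13 (EXEC): [IRQ0] PC=2: DEC 1 -> ACC=-8
Event 14 (EXEC): [IRQ0] PC=3: IRET -> resume MAIN at PC=4 (depth now 0)
Event 15 (INT 1): INT 1 arrives: push (MAIN, PC=4), enter IRQ1 at PC=0 (depth now 1)
Event 16 (EXEC): [IRQ1] PC=0: INC 4 -> ACC=-4
Event 17 (EXEC): [IRQ1] PC=1: DEC 2 -> ACC=-6
Event 18 (EXEC): [IRQ1] PC=2: DEC 1 -> ACC=-7
Event 19 (EXEC): [IRQ1] PC=3: IRET -> resume MAIN at PC=4 (depth now 0)
Event 20 (INT 2): INT 2 arrives: push (MAIN, PC=4), enter IRQ2 at PC=0 (depth now 1)
Event 21 (INT 2): INT 2 arrives: push (IRQ2, PC=0), enter IRQ2 at PC=0 (depth now 2)
Event 22 (EXEC): [IRQ2] PC=0: INC 4 -> ACC=-3
Event 23 (EXEC): [IRQ2] PC=1: IRET -> resume IRQ2 at PC=0 (depth now 1)
Event 24 (INT 2): INT 2 arrives: push (IRQ2, PC=0), enter IRQ2 at PC=0 (depth now 2)
Event 25 (EXEC): [IRQ2] PC=0: INC 4 -> ACC=1
Event 26 (EXEC): [IRQ2] PC=1: IRET -> resume IRQ2 at PC=0 (depth now 1)
Event 27 (EXEC): [IRQ2] PC=0: INC 4 -> ACC=5
Event 28 (EXEC): [IRQ2] PC=1: IRET -> resume MAIN at PC=4 (depth now 0)
Event 29 (EXEC): [MAIN] PC=4: DEC 2 -> ACC=3
Event 30 (EXEC): [MAIN] PC=5: NOP
Event 31 (EXEC): [MAIN] PC=6: HALT

Answer: 3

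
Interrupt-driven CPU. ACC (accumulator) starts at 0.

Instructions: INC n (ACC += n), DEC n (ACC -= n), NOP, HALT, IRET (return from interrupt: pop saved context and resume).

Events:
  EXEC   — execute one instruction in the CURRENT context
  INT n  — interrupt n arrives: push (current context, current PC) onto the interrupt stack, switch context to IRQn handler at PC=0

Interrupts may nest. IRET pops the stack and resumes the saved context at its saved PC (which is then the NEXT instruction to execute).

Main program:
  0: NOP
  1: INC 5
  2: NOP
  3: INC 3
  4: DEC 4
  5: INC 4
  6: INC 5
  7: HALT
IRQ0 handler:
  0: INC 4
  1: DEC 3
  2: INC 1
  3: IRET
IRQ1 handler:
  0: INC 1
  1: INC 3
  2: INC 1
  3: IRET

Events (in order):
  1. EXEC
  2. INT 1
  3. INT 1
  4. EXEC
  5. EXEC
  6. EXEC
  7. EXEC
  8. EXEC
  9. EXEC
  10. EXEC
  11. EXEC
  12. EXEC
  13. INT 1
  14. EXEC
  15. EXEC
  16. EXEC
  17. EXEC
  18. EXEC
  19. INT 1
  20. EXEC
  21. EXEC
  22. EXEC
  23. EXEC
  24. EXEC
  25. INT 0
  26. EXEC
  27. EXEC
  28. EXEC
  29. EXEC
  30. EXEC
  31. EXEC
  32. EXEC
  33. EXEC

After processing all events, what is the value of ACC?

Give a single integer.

Answer: 35

Derivation:
Event 1 (EXEC): [MAIN] PC=0: NOP
Event 2 (INT 1): INT 1 arrives: push (MAIN, PC=1), enter IRQ1 at PC=0 (depth now 1)
Event 3 (INT 1): INT 1 arrives: push (IRQ1, PC=0), enter IRQ1 at PC=0 (depth now 2)
Event 4 (EXEC): [IRQ1] PC=0: INC 1 -> ACC=1
Event 5 (EXEC): [IRQ1] PC=1: INC 3 -> ACC=4
Event 6 (EXEC): [IRQ1] PC=2: INC 1 -> ACC=5
Event 7 (EXEC): [IRQ1] PC=3: IRET -> resume IRQ1 at PC=0 (depth now 1)
Event 8 (EXEC): [IRQ1] PC=0: INC 1 -> ACC=6
Event 9 (EXEC): [IRQ1] PC=1: INC 3 -> ACC=9
Event 10 (EXEC): [IRQ1] PC=2: INC 1 -> ACC=10
Event 11 (EXEC): [IRQ1] PC=3: IRET -> resume MAIN at PC=1 (depth now 0)
Event 12 (EXEC): [MAIN] PC=1: INC 5 -> ACC=15
Event 13 (INT 1): INT 1 arrives: push (MAIN, PC=2), enter IRQ1 at PC=0 (depth now 1)
Event 14 (EXEC): [IRQ1] PC=0: INC 1 -> ACC=16
Event 15 (EXEC): [IRQ1] PC=1: INC 3 -> ACC=19
Event 16 (EXEC): [IRQ1] PC=2: INC 1 -> ACC=20
Event 17 (EXEC): [IRQ1] PC=3: IRET -> resume MAIN at PC=2 (depth now 0)
Event 18 (EXEC): [MAIN] PC=2: NOP
Event 19 (INT 1): INT 1 arrives: push (MAIN, PC=3), enter IRQ1 at PC=0 (depth now 1)
Event 20 (EXEC): [IRQ1] PC=0: INC 1 -> ACC=21
Event 21 (EXEC): [IRQ1] PC=1: INC 3 -> ACC=24
Event 22 (EXEC): [IRQ1] PC=2: INC 1 -> ACC=25
Event 23 (EXEC): [IRQ1] PC=3: IRET -> resume MAIN at PC=3 (depth now 0)
Event 24 (EXEC): [MAIN] PC=3: INC 3 -> ACC=28
Event 25 (INT 0): INT 0 arrives: push (MAIN, PC=4), enter IRQ0 at PC=0 (depth now 1)
Event 26 (EXEC): [IRQ0] PC=0: INC 4 -> ACC=32
Event 27 (EXEC): [IRQ0] PC=1: DEC 3 -> ACC=29
Event 28 (EXEC): [IRQ0] PC=2: INC 1 -> ACC=30
Event 29 (EXEC): [IRQ0] PC=3: IRET -> resume MAIN at PC=4 (depth now 0)
Event 30 (EXEC): [MAIN] PC=4: DEC 4 -> ACC=26
Event 31 (EXEC): [MAIN] PC=5: INC 4 -> ACC=30
Event 32 (EXEC): [MAIN] PC=6: INC 5 -> ACC=35
Event 33 (EXEC): [MAIN] PC=7: HALT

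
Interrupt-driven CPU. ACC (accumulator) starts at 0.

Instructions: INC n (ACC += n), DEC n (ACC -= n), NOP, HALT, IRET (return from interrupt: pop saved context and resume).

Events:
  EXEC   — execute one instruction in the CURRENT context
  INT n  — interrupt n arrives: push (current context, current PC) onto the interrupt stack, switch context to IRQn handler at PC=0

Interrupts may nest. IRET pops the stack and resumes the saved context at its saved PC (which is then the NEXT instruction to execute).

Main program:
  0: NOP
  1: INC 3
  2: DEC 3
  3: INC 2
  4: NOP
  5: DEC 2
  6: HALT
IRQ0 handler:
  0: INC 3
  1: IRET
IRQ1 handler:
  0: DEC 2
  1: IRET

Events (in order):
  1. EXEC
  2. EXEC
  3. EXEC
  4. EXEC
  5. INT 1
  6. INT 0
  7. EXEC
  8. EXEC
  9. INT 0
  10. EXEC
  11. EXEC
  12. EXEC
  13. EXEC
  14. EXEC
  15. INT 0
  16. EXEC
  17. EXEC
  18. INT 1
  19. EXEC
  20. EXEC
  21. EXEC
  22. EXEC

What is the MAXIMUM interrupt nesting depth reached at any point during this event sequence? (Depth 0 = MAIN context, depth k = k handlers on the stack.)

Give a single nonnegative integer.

Event 1 (EXEC): [MAIN] PC=0: NOP [depth=0]
Event 2 (EXEC): [MAIN] PC=1: INC 3 -> ACC=3 [depth=0]
Event 3 (EXEC): [MAIN] PC=2: DEC 3 -> ACC=0 [depth=0]
Event 4 (EXEC): [MAIN] PC=3: INC 2 -> ACC=2 [depth=0]
Event 5 (INT 1): INT 1 arrives: push (MAIN, PC=4), enter IRQ1 at PC=0 (depth now 1) [depth=1]
Event 6 (INT 0): INT 0 arrives: push (IRQ1, PC=0), enter IRQ0 at PC=0 (depth now 2) [depth=2]
Event 7 (EXEC): [IRQ0] PC=0: INC 3 -> ACC=5 [depth=2]
Event 8 (EXEC): [IRQ0] PC=1: IRET -> resume IRQ1 at PC=0 (depth now 1) [depth=1]
Event 9 (INT 0): INT 0 arrives: push (IRQ1, PC=0), enter IRQ0 at PC=0 (depth now 2) [depth=2]
Event 10 (EXEC): [IRQ0] PC=0: INC 3 -> ACC=8 [depth=2]
Event 11 (EXEC): [IRQ0] PC=1: IRET -> resume IRQ1 at PC=0 (depth now 1) [depth=1]
Event 12 (EXEC): [IRQ1] PC=0: DEC 2 -> ACC=6 [depth=1]
Event 13 (EXEC): [IRQ1] PC=1: IRET -> resume MAIN at PC=4 (depth now 0) [depth=0]
Event 14 (EXEC): [MAIN] PC=4: NOP [depth=0]
Event 15 (INT 0): INT 0 arrives: push (MAIN, PC=5), enter IRQ0 at PC=0 (depth now 1) [depth=1]
Event 16 (EXEC): [IRQ0] PC=0: INC 3 -> ACC=9 [depth=1]
Event 17 (EXEC): [IRQ0] PC=1: IRET -> resume MAIN at PC=5 (depth now 0) [depth=0]
Event 18 (INT 1): INT 1 arrives: push (MAIN, PC=5), enter IRQ1 at PC=0 (depth now 1) [depth=1]
Event 19 (EXEC): [IRQ1] PC=0: DEC 2 -> ACC=7 [depth=1]
Event 20 (EXEC): [IRQ1] PC=1: IRET -> resume MAIN at PC=5 (depth now 0) [depth=0]
Event 21 (EXEC): [MAIN] PC=5: DEC 2 -> ACC=5 [depth=0]
Event 22 (EXEC): [MAIN] PC=6: HALT [depth=0]
Max depth observed: 2

Answer: 2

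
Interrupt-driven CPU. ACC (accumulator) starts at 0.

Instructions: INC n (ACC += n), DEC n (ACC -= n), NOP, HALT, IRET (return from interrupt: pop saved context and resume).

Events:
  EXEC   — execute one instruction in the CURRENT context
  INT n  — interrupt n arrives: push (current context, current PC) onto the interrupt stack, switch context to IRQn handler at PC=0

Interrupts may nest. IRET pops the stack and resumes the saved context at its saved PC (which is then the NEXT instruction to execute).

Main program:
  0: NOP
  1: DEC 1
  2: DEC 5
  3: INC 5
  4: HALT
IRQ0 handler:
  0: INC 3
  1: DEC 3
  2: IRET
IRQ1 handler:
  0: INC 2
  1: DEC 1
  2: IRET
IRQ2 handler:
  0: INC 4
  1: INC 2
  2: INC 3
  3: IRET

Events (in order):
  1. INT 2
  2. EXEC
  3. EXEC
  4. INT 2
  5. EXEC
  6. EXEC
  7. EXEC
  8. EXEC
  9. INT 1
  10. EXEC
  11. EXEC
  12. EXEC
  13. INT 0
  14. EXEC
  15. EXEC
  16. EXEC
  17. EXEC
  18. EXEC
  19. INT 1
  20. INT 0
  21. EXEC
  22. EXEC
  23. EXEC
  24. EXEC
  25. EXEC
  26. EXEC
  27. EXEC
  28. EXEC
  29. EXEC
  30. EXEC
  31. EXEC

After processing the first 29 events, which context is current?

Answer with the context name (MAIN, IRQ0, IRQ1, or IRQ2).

Event 1 (INT 2): INT 2 arrives: push (MAIN, PC=0), enter IRQ2 at PC=0 (depth now 1)
Event 2 (EXEC): [IRQ2] PC=0: INC 4 -> ACC=4
Event 3 (EXEC): [IRQ2] PC=1: INC 2 -> ACC=6
Event 4 (INT 2): INT 2 arrives: push (IRQ2, PC=2), enter IRQ2 at PC=0 (depth now 2)
Event 5 (EXEC): [IRQ2] PC=0: INC 4 -> ACC=10
Event 6 (EXEC): [IRQ2] PC=1: INC 2 -> ACC=12
Event 7 (EXEC): [IRQ2] PC=2: INC 3 -> ACC=15
Event 8 (EXEC): [IRQ2] PC=3: IRET -> resume IRQ2 at PC=2 (depth now 1)
Event 9 (INT 1): INT 1 arrives: push (IRQ2, PC=2), enter IRQ1 at PC=0 (depth now 2)
Event 10 (EXEC): [IRQ1] PC=0: INC 2 -> ACC=17
Event 11 (EXEC): [IRQ1] PC=1: DEC 1 -> ACC=16
Event 12 (EXEC): [IRQ1] PC=2: IRET -> resume IRQ2 at PC=2 (depth now 1)
Event 13 (INT 0): INT 0 arrives: push (IRQ2, PC=2), enter IRQ0 at PC=0 (depth now 2)
Event 14 (EXEC): [IRQ0] PC=0: INC 3 -> ACC=19
Event 15 (EXEC): [IRQ0] PC=1: DEC 3 -> ACC=16
Event 16 (EXEC): [IRQ0] PC=2: IRET -> resume IRQ2 at PC=2 (depth now 1)
Event 17 (EXEC): [IRQ2] PC=2: INC 3 -> ACC=19
Event 18 (EXEC): [IRQ2] PC=3: IRET -> resume MAIN at PC=0 (depth now 0)
Event 19 (INT 1): INT 1 arrives: push (MAIN, PC=0), enter IRQ1 at PC=0 (depth now 1)
Event 20 (INT 0): INT 0 arrives: push (IRQ1, PC=0), enter IRQ0 at PC=0 (depth now 2)
Event 21 (EXEC): [IRQ0] PC=0: INC 3 -> ACC=22
Event 22 (EXEC): [IRQ0] PC=1: DEC 3 -> ACC=19
Event 23 (EXEC): [IRQ0] PC=2: IRET -> resume IRQ1 at PC=0 (depth now 1)
Event 24 (EXEC): [IRQ1] PC=0: INC 2 -> ACC=21
Event 25 (EXEC): [IRQ1] PC=1: DEC 1 -> ACC=20
Event 26 (EXEC): [IRQ1] PC=2: IRET -> resume MAIN at PC=0 (depth now 0)
Event 27 (EXEC): [MAIN] PC=0: NOP
Event 28 (EXEC): [MAIN] PC=1: DEC 1 -> ACC=19
Event 29 (EXEC): [MAIN] PC=2: DEC 5 -> ACC=14

Answer: MAIN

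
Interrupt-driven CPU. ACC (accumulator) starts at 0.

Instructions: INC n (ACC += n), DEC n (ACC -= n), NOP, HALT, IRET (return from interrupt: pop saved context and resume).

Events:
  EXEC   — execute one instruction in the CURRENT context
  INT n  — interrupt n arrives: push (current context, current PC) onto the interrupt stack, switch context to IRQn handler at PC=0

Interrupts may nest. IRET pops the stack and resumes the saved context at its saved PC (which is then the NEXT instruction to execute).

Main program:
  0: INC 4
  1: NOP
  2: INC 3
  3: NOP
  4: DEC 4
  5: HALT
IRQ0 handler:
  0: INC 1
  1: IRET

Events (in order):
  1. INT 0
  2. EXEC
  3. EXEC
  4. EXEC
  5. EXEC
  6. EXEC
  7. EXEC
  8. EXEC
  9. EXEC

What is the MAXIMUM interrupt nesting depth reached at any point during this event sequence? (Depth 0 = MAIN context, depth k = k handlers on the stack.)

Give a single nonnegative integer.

Event 1 (INT 0): INT 0 arrives: push (MAIN, PC=0), enter IRQ0 at PC=0 (depth now 1) [depth=1]
Event 2 (EXEC): [IRQ0] PC=0: INC 1 -> ACC=1 [depth=1]
Event 3 (EXEC): [IRQ0] PC=1: IRET -> resume MAIN at PC=0 (depth now 0) [depth=0]
Event 4 (EXEC): [MAIN] PC=0: INC 4 -> ACC=5 [depth=0]
Event 5 (EXEC): [MAIN] PC=1: NOP [depth=0]
Event 6 (EXEC): [MAIN] PC=2: INC 3 -> ACC=8 [depth=0]
Event 7 (EXEC): [MAIN] PC=3: NOP [depth=0]
Event 8 (EXEC): [MAIN] PC=4: DEC 4 -> ACC=4 [depth=0]
Event 9 (EXEC): [MAIN] PC=5: HALT [depth=0]
Max depth observed: 1

Answer: 1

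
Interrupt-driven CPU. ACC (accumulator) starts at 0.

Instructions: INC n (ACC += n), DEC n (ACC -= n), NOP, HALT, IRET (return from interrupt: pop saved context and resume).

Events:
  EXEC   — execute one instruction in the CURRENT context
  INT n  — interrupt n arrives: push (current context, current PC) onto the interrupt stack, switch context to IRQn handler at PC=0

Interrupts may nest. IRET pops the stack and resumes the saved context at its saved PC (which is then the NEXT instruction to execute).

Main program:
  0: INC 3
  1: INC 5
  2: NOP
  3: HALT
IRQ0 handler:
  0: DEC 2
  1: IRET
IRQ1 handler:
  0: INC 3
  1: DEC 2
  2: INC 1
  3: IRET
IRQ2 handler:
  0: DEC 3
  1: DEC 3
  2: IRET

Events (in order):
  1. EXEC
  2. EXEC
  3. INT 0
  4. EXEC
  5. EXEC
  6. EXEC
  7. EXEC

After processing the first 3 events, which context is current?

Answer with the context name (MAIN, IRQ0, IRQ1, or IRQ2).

Event 1 (EXEC): [MAIN] PC=0: INC 3 -> ACC=3
Event 2 (EXEC): [MAIN] PC=1: INC 5 -> ACC=8
Event 3 (INT 0): INT 0 arrives: push (MAIN, PC=2), enter IRQ0 at PC=0 (depth now 1)

Answer: IRQ0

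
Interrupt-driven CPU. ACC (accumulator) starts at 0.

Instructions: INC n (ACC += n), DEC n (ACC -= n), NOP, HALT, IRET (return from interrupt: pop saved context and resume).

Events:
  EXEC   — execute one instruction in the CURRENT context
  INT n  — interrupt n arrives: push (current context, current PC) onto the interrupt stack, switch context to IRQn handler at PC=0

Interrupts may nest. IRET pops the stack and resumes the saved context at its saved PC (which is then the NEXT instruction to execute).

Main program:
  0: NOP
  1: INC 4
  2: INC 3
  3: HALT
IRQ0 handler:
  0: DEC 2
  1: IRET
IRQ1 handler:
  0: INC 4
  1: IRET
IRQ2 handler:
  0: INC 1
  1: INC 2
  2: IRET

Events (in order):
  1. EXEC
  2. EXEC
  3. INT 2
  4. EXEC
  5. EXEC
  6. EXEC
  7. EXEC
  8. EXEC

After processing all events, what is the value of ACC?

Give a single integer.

Event 1 (EXEC): [MAIN] PC=0: NOP
Event 2 (EXEC): [MAIN] PC=1: INC 4 -> ACC=4
Event 3 (INT 2): INT 2 arrives: push (MAIN, PC=2), enter IRQ2 at PC=0 (depth now 1)
Event 4 (EXEC): [IRQ2] PC=0: INC 1 -> ACC=5
Event 5 (EXEC): [IRQ2] PC=1: INC 2 -> ACC=7
Event 6 (EXEC): [IRQ2] PC=2: IRET -> resume MAIN at PC=2 (depth now 0)
Event 7 (EXEC): [MAIN] PC=2: INC 3 -> ACC=10
Event 8 (EXEC): [MAIN] PC=3: HALT

Answer: 10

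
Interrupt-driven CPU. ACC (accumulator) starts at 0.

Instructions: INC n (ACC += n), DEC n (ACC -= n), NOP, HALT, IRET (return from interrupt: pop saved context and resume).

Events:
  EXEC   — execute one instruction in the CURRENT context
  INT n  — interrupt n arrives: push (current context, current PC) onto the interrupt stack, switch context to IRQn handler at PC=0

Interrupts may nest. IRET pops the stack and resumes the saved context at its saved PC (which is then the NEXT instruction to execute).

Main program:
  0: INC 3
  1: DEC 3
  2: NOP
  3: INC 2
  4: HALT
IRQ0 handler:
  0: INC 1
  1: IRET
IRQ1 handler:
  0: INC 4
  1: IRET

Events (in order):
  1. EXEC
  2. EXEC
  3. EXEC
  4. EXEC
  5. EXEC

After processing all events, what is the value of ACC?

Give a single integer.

Answer: 2

Derivation:
Event 1 (EXEC): [MAIN] PC=0: INC 3 -> ACC=3
Event 2 (EXEC): [MAIN] PC=1: DEC 3 -> ACC=0
Event 3 (EXEC): [MAIN] PC=2: NOP
Event 4 (EXEC): [MAIN] PC=3: INC 2 -> ACC=2
Event 5 (EXEC): [MAIN] PC=4: HALT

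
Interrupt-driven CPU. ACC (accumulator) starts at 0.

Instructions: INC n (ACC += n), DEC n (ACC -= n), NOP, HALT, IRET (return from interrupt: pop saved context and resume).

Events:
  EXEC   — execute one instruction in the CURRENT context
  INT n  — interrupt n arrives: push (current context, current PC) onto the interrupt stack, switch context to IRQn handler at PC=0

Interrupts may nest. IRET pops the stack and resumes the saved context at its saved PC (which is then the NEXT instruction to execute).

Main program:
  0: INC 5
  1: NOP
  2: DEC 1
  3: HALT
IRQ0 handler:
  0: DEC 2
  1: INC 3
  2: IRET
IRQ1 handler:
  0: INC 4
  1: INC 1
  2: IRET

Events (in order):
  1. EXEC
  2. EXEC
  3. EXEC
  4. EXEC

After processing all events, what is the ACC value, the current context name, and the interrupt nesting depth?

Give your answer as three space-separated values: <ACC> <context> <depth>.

Answer: 4 MAIN 0

Derivation:
Event 1 (EXEC): [MAIN] PC=0: INC 5 -> ACC=5
Event 2 (EXEC): [MAIN] PC=1: NOP
Event 3 (EXEC): [MAIN] PC=2: DEC 1 -> ACC=4
Event 4 (EXEC): [MAIN] PC=3: HALT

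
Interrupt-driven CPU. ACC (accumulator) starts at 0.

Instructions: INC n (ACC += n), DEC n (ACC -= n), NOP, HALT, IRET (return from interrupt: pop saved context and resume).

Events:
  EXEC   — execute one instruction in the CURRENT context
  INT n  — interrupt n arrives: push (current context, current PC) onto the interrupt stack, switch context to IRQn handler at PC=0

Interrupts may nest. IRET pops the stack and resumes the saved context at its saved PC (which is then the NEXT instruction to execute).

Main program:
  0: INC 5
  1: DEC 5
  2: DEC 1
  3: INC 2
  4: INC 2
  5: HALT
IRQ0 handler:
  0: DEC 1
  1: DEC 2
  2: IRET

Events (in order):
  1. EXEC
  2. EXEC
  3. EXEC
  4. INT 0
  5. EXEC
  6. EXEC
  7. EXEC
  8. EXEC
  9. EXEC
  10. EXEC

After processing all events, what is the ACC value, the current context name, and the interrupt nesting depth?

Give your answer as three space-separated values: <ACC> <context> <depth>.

Event 1 (EXEC): [MAIN] PC=0: INC 5 -> ACC=5
Event 2 (EXEC): [MAIN] PC=1: DEC 5 -> ACC=0
Event 3 (EXEC): [MAIN] PC=2: DEC 1 -> ACC=-1
Event 4 (INT 0): INT 0 arrives: push (MAIN, PC=3), enter IRQ0 at PC=0 (depth now 1)
Event 5 (EXEC): [IRQ0] PC=0: DEC 1 -> ACC=-2
Event 6 (EXEC): [IRQ0] PC=1: DEC 2 -> ACC=-4
Event 7 (EXEC): [IRQ0] PC=2: IRET -> resume MAIN at PC=3 (depth now 0)
Event 8 (EXEC): [MAIN] PC=3: INC 2 -> ACC=-2
Event 9 (EXEC): [MAIN] PC=4: INC 2 -> ACC=0
Event 10 (EXEC): [MAIN] PC=5: HALT

Answer: 0 MAIN 0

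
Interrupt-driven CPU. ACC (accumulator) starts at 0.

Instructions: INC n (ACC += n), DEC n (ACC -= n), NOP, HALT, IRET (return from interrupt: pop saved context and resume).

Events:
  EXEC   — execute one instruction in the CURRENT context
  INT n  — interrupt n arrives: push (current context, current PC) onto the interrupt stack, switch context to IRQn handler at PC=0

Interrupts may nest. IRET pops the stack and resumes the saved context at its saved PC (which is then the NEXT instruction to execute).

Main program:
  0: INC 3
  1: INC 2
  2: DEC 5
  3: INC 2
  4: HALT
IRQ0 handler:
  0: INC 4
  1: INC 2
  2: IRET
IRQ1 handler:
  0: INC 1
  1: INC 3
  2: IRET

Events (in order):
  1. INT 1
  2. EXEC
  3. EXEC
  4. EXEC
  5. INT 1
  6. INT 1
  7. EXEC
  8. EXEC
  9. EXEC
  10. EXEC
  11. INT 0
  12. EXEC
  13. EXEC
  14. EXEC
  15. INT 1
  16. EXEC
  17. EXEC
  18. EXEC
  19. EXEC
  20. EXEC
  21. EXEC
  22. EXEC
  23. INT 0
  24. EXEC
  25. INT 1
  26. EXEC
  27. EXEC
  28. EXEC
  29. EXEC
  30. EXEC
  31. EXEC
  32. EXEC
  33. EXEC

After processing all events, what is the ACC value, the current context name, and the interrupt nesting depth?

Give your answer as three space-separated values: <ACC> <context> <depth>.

Answer: 34 MAIN 0

Derivation:
Event 1 (INT 1): INT 1 arrives: push (MAIN, PC=0), enter IRQ1 at PC=0 (depth now 1)
Event 2 (EXEC): [IRQ1] PC=0: INC 1 -> ACC=1
Event 3 (EXEC): [IRQ1] PC=1: INC 3 -> ACC=4
Event 4 (EXEC): [IRQ1] PC=2: IRET -> resume MAIN at PC=0 (depth now 0)
Event 5 (INT 1): INT 1 arrives: push (MAIN, PC=0), enter IRQ1 at PC=0 (depth now 1)
Event 6 (INT 1): INT 1 arrives: push (IRQ1, PC=0), enter IRQ1 at PC=0 (depth now 2)
Event 7 (EXEC): [IRQ1] PC=0: INC 1 -> ACC=5
Event 8 (EXEC): [IRQ1] PC=1: INC 3 -> ACC=8
Event 9 (EXEC): [IRQ1] PC=2: IRET -> resume IRQ1 at PC=0 (depth now 1)
Event 10 (EXEC): [IRQ1] PC=0: INC 1 -> ACC=9
Event 11 (INT 0): INT 0 arrives: push (IRQ1, PC=1), enter IRQ0 at PC=0 (depth now 2)
Event 12 (EXEC): [IRQ0] PC=0: INC 4 -> ACC=13
Event 13 (EXEC): [IRQ0] PC=1: INC 2 -> ACC=15
Event 14 (EXEC): [IRQ0] PC=2: IRET -> resume IRQ1 at PC=1 (depth now 1)
Event 15 (INT 1): INT 1 arrives: push (IRQ1, PC=1), enter IRQ1 at PC=0 (depth now 2)
Event 16 (EXEC): [IRQ1] PC=0: INC 1 -> ACC=16
Event 17 (EXEC): [IRQ1] PC=1: INC 3 -> ACC=19
Event 18 (EXEC): [IRQ1] PC=2: IRET -> resume IRQ1 at PC=1 (depth now 1)
Event 19 (EXEC): [IRQ1] PC=1: INC 3 -> ACC=22
Event 20 (EXEC): [IRQ1] PC=2: IRET -> resume MAIN at PC=0 (depth now 0)
Event 21 (EXEC): [MAIN] PC=0: INC 3 -> ACC=25
Event 22 (EXEC): [MAIN] PC=1: INC 2 -> ACC=27
Event 23 (INT 0): INT 0 arrives: push (MAIN, PC=2), enter IRQ0 at PC=0 (depth now 1)
Event 24 (EXEC): [IRQ0] PC=0: INC 4 -> ACC=31
Event 25 (INT 1): INT 1 arrives: push (IRQ0, PC=1), enter IRQ1 at PC=0 (depth now 2)
Event 26 (EXEC): [IRQ1] PC=0: INC 1 -> ACC=32
Event 27 (EXEC): [IRQ1] PC=1: INC 3 -> ACC=35
Event 28 (EXEC): [IRQ1] PC=2: IRET -> resume IRQ0 at PC=1 (depth now 1)
Event 29 (EXEC): [IRQ0] PC=1: INC 2 -> ACC=37
Event 30 (EXEC): [IRQ0] PC=2: IRET -> resume MAIN at PC=2 (depth now 0)
Event 31 (EXEC): [MAIN] PC=2: DEC 5 -> ACC=32
Event 32 (EXEC): [MAIN] PC=3: INC 2 -> ACC=34
Event 33 (EXEC): [MAIN] PC=4: HALT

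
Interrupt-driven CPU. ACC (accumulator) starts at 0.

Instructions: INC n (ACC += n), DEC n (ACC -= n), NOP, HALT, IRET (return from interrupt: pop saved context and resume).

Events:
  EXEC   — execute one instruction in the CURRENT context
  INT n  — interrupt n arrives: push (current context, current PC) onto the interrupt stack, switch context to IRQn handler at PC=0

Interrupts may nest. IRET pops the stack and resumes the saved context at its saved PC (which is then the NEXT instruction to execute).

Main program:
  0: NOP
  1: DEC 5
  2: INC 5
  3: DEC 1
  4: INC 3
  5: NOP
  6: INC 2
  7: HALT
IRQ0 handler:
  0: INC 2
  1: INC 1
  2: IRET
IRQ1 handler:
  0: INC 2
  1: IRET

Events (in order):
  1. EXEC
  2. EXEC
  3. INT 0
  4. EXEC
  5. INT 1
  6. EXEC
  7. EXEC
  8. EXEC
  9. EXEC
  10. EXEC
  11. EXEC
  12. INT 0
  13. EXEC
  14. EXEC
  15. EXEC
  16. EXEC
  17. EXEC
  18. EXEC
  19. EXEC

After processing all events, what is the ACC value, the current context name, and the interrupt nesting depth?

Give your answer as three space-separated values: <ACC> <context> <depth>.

Event 1 (EXEC): [MAIN] PC=0: NOP
Event 2 (EXEC): [MAIN] PC=1: DEC 5 -> ACC=-5
Event 3 (INT 0): INT 0 arrives: push (MAIN, PC=2), enter IRQ0 at PC=0 (depth now 1)
Event 4 (EXEC): [IRQ0] PC=0: INC 2 -> ACC=-3
Event 5 (INT 1): INT 1 arrives: push (IRQ0, PC=1), enter IRQ1 at PC=0 (depth now 2)
Event 6 (EXEC): [IRQ1] PC=0: INC 2 -> ACC=-1
Event 7 (EXEC): [IRQ1] PC=1: IRET -> resume IRQ0 at PC=1 (depth now 1)
Event 8 (EXEC): [IRQ0] PC=1: INC 1 -> ACC=0
Event 9 (EXEC): [IRQ0] PC=2: IRET -> resume MAIN at PC=2 (depth now 0)
Event 10 (EXEC): [MAIN] PC=2: INC 5 -> ACC=5
Event 11 (EXEC): [MAIN] PC=3: DEC 1 -> ACC=4
Event 12 (INT 0): INT 0 arrives: push (MAIN, PC=4), enter IRQ0 at PC=0 (depth now 1)
Event 13 (EXEC): [IRQ0] PC=0: INC 2 -> ACC=6
Event 14 (EXEC): [IRQ0] PC=1: INC 1 -> ACC=7
Event 15 (EXEC): [IRQ0] PC=2: IRET -> resume MAIN at PC=4 (depth now 0)
Event 16 (EXEC): [MAIN] PC=4: INC 3 -> ACC=10
Event 17 (EXEC): [MAIN] PC=5: NOP
Event 18 (EXEC): [MAIN] PC=6: INC 2 -> ACC=12
Event 19 (EXEC): [MAIN] PC=7: HALT

Answer: 12 MAIN 0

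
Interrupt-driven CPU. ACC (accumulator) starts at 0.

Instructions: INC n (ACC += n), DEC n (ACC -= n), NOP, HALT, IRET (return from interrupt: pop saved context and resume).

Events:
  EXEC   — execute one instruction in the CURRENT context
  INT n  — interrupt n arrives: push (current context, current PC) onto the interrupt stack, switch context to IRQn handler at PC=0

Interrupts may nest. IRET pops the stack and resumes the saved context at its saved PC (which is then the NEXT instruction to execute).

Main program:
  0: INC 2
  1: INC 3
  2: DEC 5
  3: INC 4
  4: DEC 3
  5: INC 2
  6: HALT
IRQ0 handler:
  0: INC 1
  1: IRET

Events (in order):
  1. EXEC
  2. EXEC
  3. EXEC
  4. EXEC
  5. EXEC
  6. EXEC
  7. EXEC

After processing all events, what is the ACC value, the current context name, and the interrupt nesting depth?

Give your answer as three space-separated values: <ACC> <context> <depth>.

Event 1 (EXEC): [MAIN] PC=0: INC 2 -> ACC=2
Event 2 (EXEC): [MAIN] PC=1: INC 3 -> ACC=5
Event 3 (EXEC): [MAIN] PC=2: DEC 5 -> ACC=0
Event 4 (EXEC): [MAIN] PC=3: INC 4 -> ACC=4
Event 5 (EXEC): [MAIN] PC=4: DEC 3 -> ACC=1
Event 6 (EXEC): [MAIN] PC=5: INC 2 -> ACC=3
Event 7 (EXEC): [MAIN] PC=6: HALT

Answer: 3 MAIN 0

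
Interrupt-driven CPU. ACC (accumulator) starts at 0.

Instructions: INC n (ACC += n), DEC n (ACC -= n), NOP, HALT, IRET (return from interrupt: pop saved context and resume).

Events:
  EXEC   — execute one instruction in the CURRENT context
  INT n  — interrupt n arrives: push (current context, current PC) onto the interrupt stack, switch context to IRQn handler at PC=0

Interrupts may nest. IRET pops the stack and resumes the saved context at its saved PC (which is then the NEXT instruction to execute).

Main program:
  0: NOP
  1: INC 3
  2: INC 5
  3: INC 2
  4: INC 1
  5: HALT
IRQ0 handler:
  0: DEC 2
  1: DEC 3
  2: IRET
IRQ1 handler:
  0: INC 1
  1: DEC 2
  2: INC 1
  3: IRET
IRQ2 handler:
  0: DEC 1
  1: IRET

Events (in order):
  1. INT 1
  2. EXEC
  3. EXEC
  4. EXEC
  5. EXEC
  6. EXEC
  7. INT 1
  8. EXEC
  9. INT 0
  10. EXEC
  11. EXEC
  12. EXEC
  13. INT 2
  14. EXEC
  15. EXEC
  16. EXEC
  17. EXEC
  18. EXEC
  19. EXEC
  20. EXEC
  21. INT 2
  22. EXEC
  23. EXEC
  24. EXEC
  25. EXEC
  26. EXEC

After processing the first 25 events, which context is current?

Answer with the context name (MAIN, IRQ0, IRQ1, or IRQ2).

Answer: MAIN

Derivation:
Event 1 (INT 1): INT 1 arrives: push (MAIN, PC=0), enter IRQ1 at PC=0 (depth now 1)
Event 2 (EXEC): [IRQ1] PC=0: INC 1 -> ACC=1
Event 3 (EXEC): [IRQ1] PC=1: DEC 2 -> ACC=-1
Event 4 (EXEC): [IRQ1] PC=2: INC 1 -> ACC=0
Event 5 (EXEC): [IRQ1] PC=3: IRET -> resume MAIN at PC=0 (depth now 0)
Event 6 (EXEC): [MAIN] PC=0: NOP
Event 7 (INT 1): INT 1 arrives: push (MAIN, PC=1), enter IRQ1 at PC=0 (depth now 1)
Event 8 (EXEC): [IRQ1] PC=0: INC 1 -> ACC=1
Event 9 (INT 0): INT 0 arrives: push (IRQ1, PC=1), enter IRQ0 at PC=0 (depth now 2)
Event 10 (EXEC): [IRQ0] PC=0: DEC 2 -> ACC=-1
Event 11 (EXEC): [IRQ0] PC=1: DEC 3 -> ACC=-4
Event 12 (EXEC): [IRQ0] PC=2: IRET -> resume IRQ1 at PC=1 (depth now 1)
Event 13 (INT 2): INT 2 arrives: push (IRQ1, PC=1), enter IRQ2 at PC=0 (depth now 2)
Event 14 (EXEC): [IRQ2] PC=0: DEC 1 -> ACC=-5
Event 15 (EXEC): [IRQ2] PC=1: IRET -> resume IRQ1 at PC=1 (depth now 1)
Event 16 (EXEC): [IRQ1] PC=1: DEC 2 -> ACC=-7
Event 17 (EXEC): [IRQ1] PC=2: INC 1 -> ACC=-6
Event 18 (EXEC): [IRQ1] PC=3: IRET -> resume MAIN at PC=1 (depth now 0)
Event 19 (EXEC): [MAIN] PC=1: INC 3 -> ACC=-3
Event 20 (EXEC): [MAIN] PC=2: INC 5 -> ACC=2
Event 21 (INT 2): INT 2 arrives: push (MAIN, PC=3), enter IRQ2 at PC=0 (depth now 1)
Event 22 (EXEC): [IRQ2] PC=0: DEC 1 -> ACC=1
Event 23 (EXEC): [IRQ2] PC=1: IRET -> resume MAIN at PC=3 (depth now 0)
Event 24 (EXEC): [MAIN] PC=3: INC 2 -> ACC=3
Event 25 (EXEC): [MAIN] PC=4: INC 1 -> ACC=4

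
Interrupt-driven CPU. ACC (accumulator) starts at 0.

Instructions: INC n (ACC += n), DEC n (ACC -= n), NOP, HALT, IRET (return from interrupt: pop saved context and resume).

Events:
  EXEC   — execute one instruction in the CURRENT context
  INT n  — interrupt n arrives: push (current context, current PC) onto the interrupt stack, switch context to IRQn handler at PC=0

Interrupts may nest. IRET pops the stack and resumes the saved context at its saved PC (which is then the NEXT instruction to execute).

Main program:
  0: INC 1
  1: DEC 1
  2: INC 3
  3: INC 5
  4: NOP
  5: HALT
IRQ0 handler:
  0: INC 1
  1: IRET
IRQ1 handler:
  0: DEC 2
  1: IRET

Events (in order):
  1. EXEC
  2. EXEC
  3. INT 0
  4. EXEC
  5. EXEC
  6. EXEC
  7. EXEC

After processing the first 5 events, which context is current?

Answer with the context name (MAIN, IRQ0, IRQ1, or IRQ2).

Answer: MAIN

Derivation:
Event 1 (EXEC): [MAIN] PC=0: INC 1 -> ACC=1
Event 2 (EXEC): [MAIN] PC=1: DEC 1 -> ACC=0
Event 3 (INT 0): INT 0 arrives: push (MAIN, PC=2), enter IRQ0 at PC=0 (depth now 1)
Event 4 (EXEC): [IRQ0] PC=0: INC 1 -> ACC=1
Event 5 (EXEC): [IRQ0] PC=1: IRET -> resume MAIN at PC=2 (depth now 0)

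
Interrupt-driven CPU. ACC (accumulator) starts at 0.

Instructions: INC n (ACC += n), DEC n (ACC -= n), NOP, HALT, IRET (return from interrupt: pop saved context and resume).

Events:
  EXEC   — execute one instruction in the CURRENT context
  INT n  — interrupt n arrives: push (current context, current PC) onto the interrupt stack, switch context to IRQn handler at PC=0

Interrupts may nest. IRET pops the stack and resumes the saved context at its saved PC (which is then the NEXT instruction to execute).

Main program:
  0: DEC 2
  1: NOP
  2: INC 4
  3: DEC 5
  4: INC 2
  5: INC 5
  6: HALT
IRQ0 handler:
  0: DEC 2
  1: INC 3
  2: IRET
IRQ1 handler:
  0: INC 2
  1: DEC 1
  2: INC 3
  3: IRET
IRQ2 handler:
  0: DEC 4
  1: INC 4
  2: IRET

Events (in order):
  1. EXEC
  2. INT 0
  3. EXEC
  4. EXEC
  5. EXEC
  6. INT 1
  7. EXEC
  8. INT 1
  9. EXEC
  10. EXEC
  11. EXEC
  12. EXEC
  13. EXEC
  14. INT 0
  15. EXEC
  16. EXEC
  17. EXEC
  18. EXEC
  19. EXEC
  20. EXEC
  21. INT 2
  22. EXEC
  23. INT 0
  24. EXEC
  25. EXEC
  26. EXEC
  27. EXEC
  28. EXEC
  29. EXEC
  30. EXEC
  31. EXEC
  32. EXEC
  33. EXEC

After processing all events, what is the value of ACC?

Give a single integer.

Answer: 15

Derivation:
Event 1 (EXEC): [MAIN] PC=0: DEC 2 -> ACC=-2
Event 2 (INT 0): INT 0 arrives: push (MAIN, PC=1), enter IRQ0 at PC=0 (depth now 1)
Event 3 (EXEC): [IRQ0] PC=0: DEC 2 -> ACC=-4
Event 4 (EXEC): [IRQ0] PC=1: INC 3 -> ACC=-1
Event 5 (EXEC): [IRQ0] PC=2: IRET -> resume MAIN at PC=1 (depth now 0)
Event 6 (INT 1): INT 1 arrives: push (MAIN, PC=1), enter IRQ1 at PC=0 (depth now 1)
Event 7 (EXEC): [IRQ1] PC=0: INC 2 -> ACC=1
Event 8 (INT 1): INT 1 arrives: push (IRQ1, PC=1), enter IRQ1 at PC=0 (depth now 2)
Event 9 (EXEC): [IRQ1] PC=0: INC 2 -> ACC=3
Event 10 (EXEC): [IRQ1] PC=1: DEC 1 -> ACC=2
Event 11 (EXEC): [IRQ1] PC=2: INC 3 -> ACC=5
Event 12 (EXEC): [IRQ1] PC=3: IRET -> resume IRQ1 at PC=1 (depth now 1)
Event 13 (EXEC): [IRQ1] PC=1: DEC 1 -> ACC=4
Event 14 (INT 0): INT 0 arrives: push (IRQ1, PC=2), enter IRQ0 at PC=0 (depth now 2)
Event 15 (EXEC): [IRQ0] PC=0: DEC 2 -> ACC=2
Event 16 (EXEC): [IRQ0] PC=1: INC 3 -> ACC=5
Event 17 (EXEC): [IRQ0] PC=2: IRET -> resume IRQ1 at PC=2 (depth now 1)
Event 18 (EXEC): [IRQ1] PC=2: INC 3 -> ACC=8
Event 19 (EXEC): [IRQ1] PC=3: IRET -> resume MAIN at PC=1 (depth now 0)
Event 20 (EXEC): [MAIN] PC=1: NOP
Event 21 (INT 2): INT 2 arrives: push (MAIN, PC=2), enter IRQ2 at PC=0 (depth now 1)
Event 22 (EXEC): [IRQ2] PC=0: DEC 4 -> ACC=4
Event 23 (INT 0): INT 0 arrives: push (IRQ2, PC=1), enter IRQ0 at PC=0 (depth now 2)
Event 24 (EXEC): [IRQ0] PC=0: DEC 2 -> ACC=2
Event 25 (EXEC): [IRQ0] PC=1: INC 3 -> ACC=5
Event 26 (EXEC): [IRQ0] PC=2: IRET -> resume IRQ2 at PC=1 (depth now 1)
Event 27 (EXEC): [IRQ2] PC=1: INC 4 -> ACC=9
Event 28 (EXEC): [IRQ2] PC=2: IRET -> resume MAIN at PC=2 (depth now 0)
Event 29 (EXEC): [MAIN] PC=2: INC 4 -> ACC=13
Event 30 (EXEC): [MAIN] PC=3: DEC 5 -> ACC=8
Event 31 (EXEC): [MAIN] PC=4: INC 2 -> ACC=10
Event 32 (EXEC): [MAIN] PC=5: INC 5 -> ACC=15
Event 33 (EXEC): [MAIN] PC=6: HALT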